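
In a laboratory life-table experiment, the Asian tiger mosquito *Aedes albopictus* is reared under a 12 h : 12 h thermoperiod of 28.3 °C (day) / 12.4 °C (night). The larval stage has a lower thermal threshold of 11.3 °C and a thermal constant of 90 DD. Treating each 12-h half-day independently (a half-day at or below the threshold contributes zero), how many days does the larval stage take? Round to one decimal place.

9.9 days

Day half: max(0, 28.3 − 11.3) × 0.5 = 17.0 × 0.5 = 8.50 DD.
Night half: max(0, 12.4 − 11.3) × 0.5 = 1.1 × 0.5 = 0.55 DD.
Per 24 h: 9.05 DD/day.
Duration = 90 / 9.05 = 9.945 ≈ 9.9 days.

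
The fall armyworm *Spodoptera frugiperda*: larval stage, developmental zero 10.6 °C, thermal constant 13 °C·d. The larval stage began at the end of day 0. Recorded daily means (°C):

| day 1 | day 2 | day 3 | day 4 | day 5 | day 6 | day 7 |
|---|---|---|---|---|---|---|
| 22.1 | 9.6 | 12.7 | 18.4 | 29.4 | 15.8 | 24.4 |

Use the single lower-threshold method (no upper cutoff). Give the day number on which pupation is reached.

Daily DD above 10.6 °C: 11.5, 0.0, 2.1, 7.8, 18.8, 5.2, 13.8.
Cumulative: 11.5, 11.5, 13.6, 21.4, 40.2, 45.4, 59.2.
The total first reaches 13 DD on day 3.

day 3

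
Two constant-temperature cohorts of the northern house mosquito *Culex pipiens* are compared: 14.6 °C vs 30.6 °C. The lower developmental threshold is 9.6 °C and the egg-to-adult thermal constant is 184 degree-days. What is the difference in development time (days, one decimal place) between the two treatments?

28.0 days

At 14.6 °C: 184 / (14.6 − 9.6) = 184 / 5.0 = 36.800 d.
At 30.6 °C: 184 / (30.6 − 9.6) = 184 / 21.0 = 8.762 d.
Difference = |36.800 − 8.762| = 28.038 ≈ 28.0 days.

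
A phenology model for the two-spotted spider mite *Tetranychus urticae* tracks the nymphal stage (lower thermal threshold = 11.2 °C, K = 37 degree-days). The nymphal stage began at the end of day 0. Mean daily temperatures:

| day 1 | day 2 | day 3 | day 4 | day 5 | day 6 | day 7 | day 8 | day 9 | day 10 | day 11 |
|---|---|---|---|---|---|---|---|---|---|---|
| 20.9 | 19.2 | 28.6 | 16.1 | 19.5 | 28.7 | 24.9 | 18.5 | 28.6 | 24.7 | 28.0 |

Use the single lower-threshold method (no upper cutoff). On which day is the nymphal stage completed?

Daily DD above 11.2 °C: 9.7, 8.0, 17.4, 4.9, 8.3, 17.5, 13.7, 7.3, 17.4, 13.5, 16.8.
Cumulative: 9.7, 17.7, 35.1, 40.0, 48.3, 65.8, 79.5, 86.8, 104.2, 117.7, 134.5.
The total first reaches 37 DD on day 4.

day 4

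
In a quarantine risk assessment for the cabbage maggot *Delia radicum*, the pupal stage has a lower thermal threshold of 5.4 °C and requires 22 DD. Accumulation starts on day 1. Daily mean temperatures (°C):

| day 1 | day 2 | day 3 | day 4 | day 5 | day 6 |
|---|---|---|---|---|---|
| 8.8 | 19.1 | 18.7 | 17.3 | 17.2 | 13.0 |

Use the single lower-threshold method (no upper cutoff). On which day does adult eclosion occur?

Daily DD above 5.4 °C: 3.4, 13.7, 13.3, 11.9, 11.8, 7.6.
Cumulative: 3.4, 17.1, 30.4, 42.3, 54.1, 61.7.
The total first reaches 22 DD on day 3.

day 3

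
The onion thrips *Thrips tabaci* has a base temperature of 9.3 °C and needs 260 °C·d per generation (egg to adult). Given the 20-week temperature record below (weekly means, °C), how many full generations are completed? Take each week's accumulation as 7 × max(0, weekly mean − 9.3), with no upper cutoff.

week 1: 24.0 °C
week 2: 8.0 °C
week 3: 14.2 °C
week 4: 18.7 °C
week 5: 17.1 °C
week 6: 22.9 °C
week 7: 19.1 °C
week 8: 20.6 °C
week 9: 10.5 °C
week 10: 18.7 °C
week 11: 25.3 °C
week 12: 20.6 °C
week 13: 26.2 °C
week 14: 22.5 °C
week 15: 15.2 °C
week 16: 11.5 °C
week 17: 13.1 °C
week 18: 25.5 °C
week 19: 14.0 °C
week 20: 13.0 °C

Weekly DD (7 × max(0, T̄ − 9.3)): 102.9, 0.0, 34.3, 65.8, 54.6, 95.2, 68.6, 79.1, 8.4, 65.8, 112.0, 79.1, 118.3, 92.4, 41.3, 15.4, 26.6, 113.4, 32.9, 25.9.
Season total = 1232.0 DD.
Complete generations = ⌊1232.0 / 260⌋ = 4.

4 generations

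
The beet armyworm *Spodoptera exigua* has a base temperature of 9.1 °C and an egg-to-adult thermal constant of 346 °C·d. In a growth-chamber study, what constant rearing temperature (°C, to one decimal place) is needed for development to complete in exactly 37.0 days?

18.5 °C

Required daily accumulation = 346 / 37.0 = 9.351 DD/day.
T = T_base + 9.351 = 9.1 + 9.351 = 18.451 ≈ 18.5 °C.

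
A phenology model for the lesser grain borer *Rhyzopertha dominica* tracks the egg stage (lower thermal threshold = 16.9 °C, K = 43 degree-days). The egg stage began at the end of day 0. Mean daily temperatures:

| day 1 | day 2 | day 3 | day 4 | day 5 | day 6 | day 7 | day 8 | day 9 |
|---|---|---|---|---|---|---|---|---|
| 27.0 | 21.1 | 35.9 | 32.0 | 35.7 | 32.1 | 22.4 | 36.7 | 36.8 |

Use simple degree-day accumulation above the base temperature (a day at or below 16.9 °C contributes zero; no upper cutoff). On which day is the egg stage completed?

Daily DD above 16.9 °C: 10.1, 4.2, 19.0, 15.1, 18.8, 15.2, 5.5, 19.8, 19.9.
Cumulative: 10.1, 14.3, 33.3, 48.4, 67.2, 82.4, 87.9, 107.7, 127.6.
The total first reaches 43 DD on day 4.

day 4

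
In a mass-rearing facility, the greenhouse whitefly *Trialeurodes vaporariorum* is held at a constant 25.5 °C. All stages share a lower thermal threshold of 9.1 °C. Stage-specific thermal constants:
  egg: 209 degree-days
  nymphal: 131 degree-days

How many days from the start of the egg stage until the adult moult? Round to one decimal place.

20.7 days

Daily accumulation at 25.5 °C = 25.5 − 9.1 = 16.4 DD/day.
Total K = 209 + 131 = 340 DD.
Total duration = 340 / 16.4 = 20.732 ≈ 20.7 days.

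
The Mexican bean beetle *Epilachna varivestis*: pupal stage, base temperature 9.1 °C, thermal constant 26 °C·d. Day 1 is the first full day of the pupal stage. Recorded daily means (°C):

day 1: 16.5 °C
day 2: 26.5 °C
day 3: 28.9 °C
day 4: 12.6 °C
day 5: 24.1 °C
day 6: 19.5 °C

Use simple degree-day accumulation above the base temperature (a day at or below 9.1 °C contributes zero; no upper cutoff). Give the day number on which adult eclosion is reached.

day 3

Daily DD above 9.1 °C: 7.4, 17.4, 19.8, 3.5, 15.0, 10.4.
Cumulative: 7.4, 24.8, 44.6, 48.1, 63.1, 73.5.
The total first reaches 26 DD on day 3.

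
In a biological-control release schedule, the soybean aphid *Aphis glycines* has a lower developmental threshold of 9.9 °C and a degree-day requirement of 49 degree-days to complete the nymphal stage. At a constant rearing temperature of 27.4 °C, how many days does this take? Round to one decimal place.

2.8 days

Daily accumulation = 27.4 − 9.9 = 17.5 DD/day.
Duration = 49 / 17.5 = 2.800 ≈ 2.8 days.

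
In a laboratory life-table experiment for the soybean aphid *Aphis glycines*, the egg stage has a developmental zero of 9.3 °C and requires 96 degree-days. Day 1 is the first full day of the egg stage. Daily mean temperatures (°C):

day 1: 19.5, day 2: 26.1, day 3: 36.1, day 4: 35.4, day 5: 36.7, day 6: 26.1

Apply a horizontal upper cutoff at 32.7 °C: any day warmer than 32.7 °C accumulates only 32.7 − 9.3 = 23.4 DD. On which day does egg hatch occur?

Daily DD above 9.3 °C (capped at 23.4): 10.2, 16.8, 23.4, 23.4, 23.4, 16.8.
Cumulative: 10.2, 27.0, 50.4, 73.8, 97.2, 114.0.
The total first reaches 96 DD on day 5.

day 5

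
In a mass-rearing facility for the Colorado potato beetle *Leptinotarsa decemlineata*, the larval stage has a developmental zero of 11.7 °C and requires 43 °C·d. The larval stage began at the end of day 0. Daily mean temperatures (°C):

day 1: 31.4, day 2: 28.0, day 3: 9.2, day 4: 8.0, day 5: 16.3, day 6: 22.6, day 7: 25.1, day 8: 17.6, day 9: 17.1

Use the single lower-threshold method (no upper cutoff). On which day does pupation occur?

day 6

Daily DD above 11.7 °C: 19.7, 16.3, 0.0, 0.0, 4.6, 10.9, 13.4, 5.9, 5.4.
Cumulative: 19.7, 36.0, 36.0, 36.0, 40.6, 51.5, 64.9, 70.8, 76.2.
The total first reaches 43 DD on day 6.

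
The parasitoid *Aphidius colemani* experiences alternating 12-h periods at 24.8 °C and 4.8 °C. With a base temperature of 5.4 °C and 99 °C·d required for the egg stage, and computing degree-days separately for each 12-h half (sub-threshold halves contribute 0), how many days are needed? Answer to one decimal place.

Day half: max(0, 24.8 − 5.4) × 0.5 = 19.4 × 0.5 = 9.70 DD.
Night half: max(0, 4.8 − 5.4) × 0.5 = 0.0 × 0.5 = 0.00 DD.
Per 24 h: 9.70 DD/day.
Duration = 99 / 9.70 = 10.206 ≈ 10.2 days.

10.2 days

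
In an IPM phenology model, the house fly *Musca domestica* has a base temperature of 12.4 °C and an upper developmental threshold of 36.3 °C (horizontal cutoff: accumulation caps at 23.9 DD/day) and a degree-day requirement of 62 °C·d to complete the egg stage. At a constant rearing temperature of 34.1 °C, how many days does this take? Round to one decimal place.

Daily accumulation = 34.1 − 12.4 = 21.7 DD/day.
Duration = 62 / 21.7 = 2.857 ≈ 2.9 days.

2.9 days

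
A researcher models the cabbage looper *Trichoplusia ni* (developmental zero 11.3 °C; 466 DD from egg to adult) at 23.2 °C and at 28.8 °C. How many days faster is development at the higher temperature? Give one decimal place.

At 23.2 °C: 466 / (23.2 − 11.3) = 466 / 11.9 = 39.160 d.
At 28.8 °C: 466 / (28.8 − 11.3) = 466 / 17.5 = 26.629 d.
Difference = |39.160 − 26.629| = 12.531 ≈ 12.5 days.

12.5 days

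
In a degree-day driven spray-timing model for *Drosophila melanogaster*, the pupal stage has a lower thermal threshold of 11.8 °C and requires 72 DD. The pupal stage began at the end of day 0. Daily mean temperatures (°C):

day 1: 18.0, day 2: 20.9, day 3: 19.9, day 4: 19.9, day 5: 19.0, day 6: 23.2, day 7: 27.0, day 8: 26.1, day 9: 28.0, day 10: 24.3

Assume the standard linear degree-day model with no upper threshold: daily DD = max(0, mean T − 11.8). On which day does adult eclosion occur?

day 8

Daily DD above 11.8 °C: 6.2, 9.1, 8.1, 8.1, 7.2, 11.4, 15.2, 14.3, 16.2, 12.5.
Cumulative: 6.2, 15.3, 23.4, 31.5, 38.7, 50.1, 65.3, 79.6, 95.8, 108.3.
The total first reaches 72 DD on day 8.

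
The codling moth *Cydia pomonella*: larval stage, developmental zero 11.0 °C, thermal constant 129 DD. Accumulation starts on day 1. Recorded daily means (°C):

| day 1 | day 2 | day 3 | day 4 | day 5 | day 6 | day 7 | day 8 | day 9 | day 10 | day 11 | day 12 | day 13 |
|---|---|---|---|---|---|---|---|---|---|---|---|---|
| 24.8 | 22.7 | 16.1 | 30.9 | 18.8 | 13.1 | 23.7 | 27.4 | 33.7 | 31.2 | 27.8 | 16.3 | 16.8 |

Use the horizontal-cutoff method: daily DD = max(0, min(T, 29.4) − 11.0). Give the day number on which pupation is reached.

Daily DD above 11.0 °C (capped at 18.4): 13.8, 11.7, 5.1, 18.4, 7.8, 2.1, 12.7, 16.4, 18.4, 18.4, 16.8, 5.3, 5.8.
Cumulative: 13.8, 25.5, 30.6, 49.0, 56.8, 58.9, 71.6, 88.0, 106.4, 124.8, 141.6, 146.9, 152.7.
The total first reaches 129 DD on day 11.

day 11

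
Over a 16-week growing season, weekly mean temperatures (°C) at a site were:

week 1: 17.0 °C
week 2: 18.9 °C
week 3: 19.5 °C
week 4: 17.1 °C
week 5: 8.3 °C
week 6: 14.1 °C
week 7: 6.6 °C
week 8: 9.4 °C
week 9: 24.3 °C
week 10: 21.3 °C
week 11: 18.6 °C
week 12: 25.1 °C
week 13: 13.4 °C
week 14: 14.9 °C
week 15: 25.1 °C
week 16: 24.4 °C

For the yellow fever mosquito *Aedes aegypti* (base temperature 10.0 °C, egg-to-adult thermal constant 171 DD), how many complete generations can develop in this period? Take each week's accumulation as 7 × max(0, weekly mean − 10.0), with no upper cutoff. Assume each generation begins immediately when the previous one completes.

5 generations

Weekly DD (7 × max(0, T̄ − 10.0)): 49.0, 62.3, 66.5, 49.7, 0.0, 28.7, 0.0, 0.0, 100.1, 79.1, 60.2, 105.7, 23.8, 34.3, 105.7, 100.8.
Season total = 865.9 DD.
Complete generations = ⌊865.9 / 171⌋ = 5.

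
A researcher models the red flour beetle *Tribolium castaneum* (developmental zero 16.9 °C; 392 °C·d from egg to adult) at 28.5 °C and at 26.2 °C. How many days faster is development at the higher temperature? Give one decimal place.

At 28.5 °C: 392 / (28.5 − 16.9) = 392 / 11.6 = 33.793 d.
At 26.2 °C: 392 / (26.2 − 16.9) = 392 / 9.3 = 42.151 d.
Difference = |33.793 − 42.151| = 8.357 ≈ 8.4 days.

8.4 days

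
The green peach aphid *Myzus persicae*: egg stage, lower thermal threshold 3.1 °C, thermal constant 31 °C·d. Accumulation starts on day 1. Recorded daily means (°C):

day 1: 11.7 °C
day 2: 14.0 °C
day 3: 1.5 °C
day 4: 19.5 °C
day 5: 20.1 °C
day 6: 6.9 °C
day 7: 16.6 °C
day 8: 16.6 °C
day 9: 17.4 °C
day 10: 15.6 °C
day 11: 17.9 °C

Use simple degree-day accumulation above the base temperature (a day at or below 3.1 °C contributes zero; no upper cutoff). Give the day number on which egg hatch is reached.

Daily DD above 3.1 °C: 8.6, 10.9, 0.0, 16.4, 17.0, 3.8, 13.5, 13.5, 14.3, 12.5, 14.8.
Cumulative: 8.6, 19.5, 19.5, 35.9, 52.9, 56.7, 70.2, 83.7, 98.0, 110.5, 125.3.
The total first reaches 31 DD on day 4.

day 4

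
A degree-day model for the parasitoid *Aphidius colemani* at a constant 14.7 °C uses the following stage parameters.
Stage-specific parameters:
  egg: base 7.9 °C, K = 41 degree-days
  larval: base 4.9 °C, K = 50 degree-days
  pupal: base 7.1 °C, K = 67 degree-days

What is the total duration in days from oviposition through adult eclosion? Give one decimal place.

egg: 41 / (14.7 − 7.9) = 41 / 6.8 = 6.029 d.
larval: 50 / (14.7 − 4.9) = 50 / 9.8 = 5.102 d.
pupal: 67 / (14.7 − 7.1) = 67 / 7.6 = 8.816 d.
Sum = 19.947 ≈ 19.9 days.

19.9 days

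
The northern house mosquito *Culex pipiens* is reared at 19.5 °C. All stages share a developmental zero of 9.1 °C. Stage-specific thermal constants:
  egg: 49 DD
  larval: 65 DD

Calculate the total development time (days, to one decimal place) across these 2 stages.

11.0 days

Daily accumulation at 19.5 °C = 19.5 − 9.1 = 10.4 DD/day.
Total K = 49 + 65 = 114 DD.
Total duration = 114 / 10.4 = 10.962 ≈ 11.0 days.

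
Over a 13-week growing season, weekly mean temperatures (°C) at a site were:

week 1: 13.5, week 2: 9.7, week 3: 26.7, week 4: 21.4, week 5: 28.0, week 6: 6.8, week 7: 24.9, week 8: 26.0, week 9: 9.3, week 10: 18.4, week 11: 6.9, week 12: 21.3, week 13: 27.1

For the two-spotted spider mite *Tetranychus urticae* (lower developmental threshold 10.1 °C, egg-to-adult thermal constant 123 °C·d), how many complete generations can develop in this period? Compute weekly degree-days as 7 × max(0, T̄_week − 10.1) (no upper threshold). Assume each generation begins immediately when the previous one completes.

Weekly DD (7 × max(0, T̄ − 10.1)): 23.8, 0.0, 116.2, 79.1, 125.3, 0.0, 103.6, 111.3, 0.0, 58.1, 0.0, 78.4, 119.0.
Season total = 814.8 DD.
Complete generations = ⌊814.8 / 123⌋ = 6.

6 generations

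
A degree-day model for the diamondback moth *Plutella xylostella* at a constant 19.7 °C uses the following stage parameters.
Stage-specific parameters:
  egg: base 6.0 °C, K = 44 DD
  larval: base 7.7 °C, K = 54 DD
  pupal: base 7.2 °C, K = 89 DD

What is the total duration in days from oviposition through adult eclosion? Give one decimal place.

14.8 days

egg: 44 / (19.7 − 6.0) = 44 / 13.7 = 3.212 d.
larval: 54 / (19.7 − 7.7) = 54 / 12.0 = 4.500 d.
pupal: 89 / (19.7 − 7.2) = 89 / 12.5 = 7.120 d.
Sum = 14.832 ≈ 14.8 days.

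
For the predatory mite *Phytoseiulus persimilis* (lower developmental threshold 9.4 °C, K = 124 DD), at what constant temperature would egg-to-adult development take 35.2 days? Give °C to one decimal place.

12.9 °C

Required daily accumulation = 124 / 35.2 = 3.523 DD/day.
T = T_base + 3.523 = 9.4 + 3.523 = 12.923 ≈ 12.9 °C.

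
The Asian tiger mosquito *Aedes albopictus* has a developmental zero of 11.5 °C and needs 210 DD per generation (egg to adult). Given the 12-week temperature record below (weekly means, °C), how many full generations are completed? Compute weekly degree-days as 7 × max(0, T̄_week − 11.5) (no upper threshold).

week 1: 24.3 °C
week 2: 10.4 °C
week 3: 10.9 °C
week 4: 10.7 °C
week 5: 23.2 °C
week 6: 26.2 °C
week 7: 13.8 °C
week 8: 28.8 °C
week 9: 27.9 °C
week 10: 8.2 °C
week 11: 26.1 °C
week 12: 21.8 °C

Weekly DD (7 × max(0, T̄ − 11.5)): 89.6, 0.0, 0.0, 0.0, 81.9, 102.9, 16.1, 121.1, 114.8, 0.0, 102.2, 72.1.
Season total = 700.7 DD.
Complete generations = ⌊700.7 / 210⌋ = 3.

3 generations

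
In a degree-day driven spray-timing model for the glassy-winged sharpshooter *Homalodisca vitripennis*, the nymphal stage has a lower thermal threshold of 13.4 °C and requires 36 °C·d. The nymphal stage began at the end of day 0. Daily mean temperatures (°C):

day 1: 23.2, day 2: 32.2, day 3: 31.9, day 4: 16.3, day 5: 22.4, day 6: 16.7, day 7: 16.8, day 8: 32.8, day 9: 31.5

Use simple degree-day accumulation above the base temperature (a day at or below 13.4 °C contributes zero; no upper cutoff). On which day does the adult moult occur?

day 3

Daily DD above 13.4 °C: 9.8, 18.8, 18.5, 2.9, 9.0, 3.3, 3.4, 19.4, 18.1.
Cumulative: 9.8, 28.6, 47.1, 50.0, 59.0, 62.3, 65.7, 85.1, 103.2.
The total first reaches 36 DD on day 3.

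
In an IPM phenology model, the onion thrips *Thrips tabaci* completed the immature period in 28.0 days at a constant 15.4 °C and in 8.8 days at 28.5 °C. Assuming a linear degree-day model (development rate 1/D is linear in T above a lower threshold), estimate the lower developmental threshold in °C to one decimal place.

Linear rate model ⇒ the product D·(T − T_b) is constant across temperatures.
28.0·(15.4 − T_b) = 8.8·(28.5 − T_b)
T_b = (28.0·15.4 − 8.8·28.5) / (28.0 − 8.8) = 180.40 / 19.2 = 9.396 °C ≈ 9.4 °C.

9.4 °C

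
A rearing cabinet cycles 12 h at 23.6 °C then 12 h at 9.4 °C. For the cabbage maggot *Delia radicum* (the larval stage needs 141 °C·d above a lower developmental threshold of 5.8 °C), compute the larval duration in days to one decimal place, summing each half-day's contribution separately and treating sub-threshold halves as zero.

13.2 days

Day half: max(0, 23.6 − 5.8) × 0.5 = 17.8 × 0.5 = 8.90 DD.
Night half: max(0, 9.4 − 5.8) × 0.5 = 3.6 × 0.5 = 1.80 DD.
Per 24 h: 10.70 DD/day.
Duration = 141 / 10.70 = 13.178 ≈ 13.2 days.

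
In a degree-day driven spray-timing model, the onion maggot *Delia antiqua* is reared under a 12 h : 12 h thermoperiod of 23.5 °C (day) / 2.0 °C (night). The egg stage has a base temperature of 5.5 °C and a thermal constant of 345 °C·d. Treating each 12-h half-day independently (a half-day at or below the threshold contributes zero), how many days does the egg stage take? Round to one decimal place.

Day half: max(0, 23.5 − 5.5) × 0.5 = 18.0 × 0.5 = 9.00 DD.
Night half: max(0, 2.0 − 5.5) × 0.5 = 0.0 × 0.5 = 0.00 DD.
Per 24 h: 9.00 DD/day.
Duration = 345 / 9.00 = 38.333 ≈ 38.3 days.

38.3 days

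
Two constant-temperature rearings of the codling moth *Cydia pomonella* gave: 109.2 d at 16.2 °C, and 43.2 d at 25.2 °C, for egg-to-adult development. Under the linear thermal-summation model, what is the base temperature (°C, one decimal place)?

Under the model K = D·(T − T_b), so D₁·(T₁ − T_b) = D₂·(T₂ − T_b).
109.2·(16.2 − T_b) = 43.2·(25.2 − T_b)
T_b = (109.2·16.2 − 43.2·25.2) / (109.2 − 43.2) = 680.40 / 66.0 = 10.309 °C ≈ 10.3 °C.

10.3 °C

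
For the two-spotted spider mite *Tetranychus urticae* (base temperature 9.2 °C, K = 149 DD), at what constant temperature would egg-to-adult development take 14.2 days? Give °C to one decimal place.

Required daily accumulation = 149 / 14.2 = 10.493 DD/day.
T = T_base + 10.493 = 9.2 + 10.493 = 19.693 ≈ 19.7 °C.

19.7 °C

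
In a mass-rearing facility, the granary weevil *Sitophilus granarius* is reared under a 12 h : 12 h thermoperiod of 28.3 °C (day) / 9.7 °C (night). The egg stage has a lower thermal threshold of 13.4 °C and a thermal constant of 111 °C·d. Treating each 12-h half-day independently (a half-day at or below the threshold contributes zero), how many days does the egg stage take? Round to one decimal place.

Day half: max(0, 28.3 − 13.4) × 0.5 = 14.9 × 0.5 = 7.45 DD.
Night half: max(0, 9.7 − 13.4) × 0.5 = 0.0 × 0.5 = 0.00 DD.
Per 24 h: 7.45 DD/day.
Duration = 111 / 7.45 = 14.899 ≈ 14.9 days.

14.9 days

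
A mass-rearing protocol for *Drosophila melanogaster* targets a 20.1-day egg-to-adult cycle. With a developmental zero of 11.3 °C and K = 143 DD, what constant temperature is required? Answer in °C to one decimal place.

18.4 °C

Required daily accumulation = 143 / 20.1 = 7.114 DD/day.
T = T_base + 7.114 = 11.3 + 7.114 = 18.414 ≈ 18.4 °C.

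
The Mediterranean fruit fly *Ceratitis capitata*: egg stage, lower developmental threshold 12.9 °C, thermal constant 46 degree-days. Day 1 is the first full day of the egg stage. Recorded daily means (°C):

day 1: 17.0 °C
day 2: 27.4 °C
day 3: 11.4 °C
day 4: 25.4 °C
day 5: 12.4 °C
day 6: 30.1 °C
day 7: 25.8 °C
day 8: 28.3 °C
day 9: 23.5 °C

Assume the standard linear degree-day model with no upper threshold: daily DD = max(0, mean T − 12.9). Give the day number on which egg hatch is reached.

Daily DD above 12.9 °C: 4.1, 14.5, 0.0, 12.5, 0.0, 17.2, 12.9, 15.4, 10.6.
Cumulative: 4.1, 18.6, 18.6, 31.1, 31.1, 48.3, 61.2, 76.6, 87.2.
The total first reaches 46 DD on day 6.

day 6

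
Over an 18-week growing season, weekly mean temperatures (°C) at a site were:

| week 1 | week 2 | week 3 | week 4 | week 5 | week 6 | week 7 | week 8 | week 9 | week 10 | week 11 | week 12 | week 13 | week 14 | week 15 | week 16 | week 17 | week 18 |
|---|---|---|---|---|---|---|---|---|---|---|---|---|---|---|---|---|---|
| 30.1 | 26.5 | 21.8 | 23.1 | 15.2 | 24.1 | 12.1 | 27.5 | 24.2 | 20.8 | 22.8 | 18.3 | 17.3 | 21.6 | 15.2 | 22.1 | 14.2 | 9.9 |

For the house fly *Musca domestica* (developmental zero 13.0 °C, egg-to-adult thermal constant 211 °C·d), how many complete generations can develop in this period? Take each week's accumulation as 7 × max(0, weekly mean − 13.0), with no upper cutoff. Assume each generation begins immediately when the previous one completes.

Weekly DD (7 × max(0, T̄ − 13.0)): 119.7, 94.5, 61.6, 70.7, 15.4, 77.7, 0.0, 101.5, 78.4, 54.6, 68.6, 37.1, 30.1, 60.2, 15.4, 63.7, 8.4, 0.0.
Season total = 957.6 DD.
Complete generations = ⌊957.6 / 211⌋ = 4.

4 generations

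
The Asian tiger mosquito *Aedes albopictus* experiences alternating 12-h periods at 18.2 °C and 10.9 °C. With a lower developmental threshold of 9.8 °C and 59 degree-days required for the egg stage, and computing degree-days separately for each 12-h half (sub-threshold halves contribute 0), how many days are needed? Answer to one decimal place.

12.4 days

Day half: max(0, 18.2 − 9.8) × 0.5 = 8.4 × 0.5 = 4.20 DD.
Night half: max(0, 10.9 − 9.8) × 0.5 = 1.1 × 0.5 = 0.55 DD.
Per 24 h: 4.75 DD/day.
Duration = 59 / 4.75 = 12.421 ≈ 12.4 days.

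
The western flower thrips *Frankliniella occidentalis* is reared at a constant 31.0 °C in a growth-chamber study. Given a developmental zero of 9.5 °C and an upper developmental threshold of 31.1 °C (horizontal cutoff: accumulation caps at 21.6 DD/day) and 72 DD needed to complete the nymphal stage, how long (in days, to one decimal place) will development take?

Daily accumulation = 31.0 − 9.5 = 21.5 DD/day.
Duration = 72 / 21.5 = 3.349 ≈ 3.3 days.

3.3 days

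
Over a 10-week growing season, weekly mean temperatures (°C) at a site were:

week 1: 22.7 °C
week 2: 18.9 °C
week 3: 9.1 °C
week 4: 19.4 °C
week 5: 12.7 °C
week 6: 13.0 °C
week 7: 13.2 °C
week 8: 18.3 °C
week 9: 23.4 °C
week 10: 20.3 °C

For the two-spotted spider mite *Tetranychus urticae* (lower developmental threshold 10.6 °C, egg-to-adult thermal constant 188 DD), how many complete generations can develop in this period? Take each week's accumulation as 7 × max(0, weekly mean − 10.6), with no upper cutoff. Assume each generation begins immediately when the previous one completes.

Weekly DD (7 × max(0, T̄ − 10.6)): 84.7, 58.1, 0.0, 61.6, 14.7, 16.8, 18.2, 53.9, 89.6, 67.9.
Season total = 465.5 DD.
Complete generations = ⌊465.5 / 188⌋ = 2.

2 generations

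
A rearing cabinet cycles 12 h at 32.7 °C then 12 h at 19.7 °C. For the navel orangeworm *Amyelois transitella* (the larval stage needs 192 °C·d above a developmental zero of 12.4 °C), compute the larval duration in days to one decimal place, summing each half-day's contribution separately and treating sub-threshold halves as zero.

Day half: max(0, 32.7 − 12.4) × 0.5 = 20.3 × 0.5 = 10.15 DD.
Night half: max(0, 19.7 − 12.4) × 0.5 = 7.3 × 0.5 = 3.65 DD.
Per 24 h: 13.80 DD/day.
Duration = 192 / 13.80 = 13.913 ≈ 13.9 days.

13.9 days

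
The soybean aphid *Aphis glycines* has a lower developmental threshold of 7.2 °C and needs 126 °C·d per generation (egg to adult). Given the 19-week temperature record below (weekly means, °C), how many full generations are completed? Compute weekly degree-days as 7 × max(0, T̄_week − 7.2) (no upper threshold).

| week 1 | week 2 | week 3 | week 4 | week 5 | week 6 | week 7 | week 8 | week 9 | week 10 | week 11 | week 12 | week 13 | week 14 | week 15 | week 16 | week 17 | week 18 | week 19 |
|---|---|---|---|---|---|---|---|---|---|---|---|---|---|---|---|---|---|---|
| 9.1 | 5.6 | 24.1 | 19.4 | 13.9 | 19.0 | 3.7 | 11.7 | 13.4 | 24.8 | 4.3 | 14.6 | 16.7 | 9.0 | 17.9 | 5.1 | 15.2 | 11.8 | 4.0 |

Weekly DD (7 × max(0, T̄ − 7.2)): 13.3, 0.0, 118.3, 85.4, 46.9, 82.6, 0.0, 31.5, 43.4, 123.2, 0.0, 51.8, 66.5, 12.6, 74.9, 0.0, 56.0, 32.2, 0.0.
Season total = 838.6 DD.
Complete generations = ⌊838.6 / 126⌋ = 6.

6 generations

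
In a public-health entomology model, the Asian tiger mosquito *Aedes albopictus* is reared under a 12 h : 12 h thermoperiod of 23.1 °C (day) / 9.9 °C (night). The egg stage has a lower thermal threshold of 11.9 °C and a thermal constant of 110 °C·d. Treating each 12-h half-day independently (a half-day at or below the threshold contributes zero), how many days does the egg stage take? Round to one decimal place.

Day half: max(0, 23.1 − 11.9) × 0.5 = 11.2 × 0.5 = 5.60 DD.
Night half: max(0, 9.9 − 11.9) × 0.5 = 0.0 × 0.5 = 0.00 DD.
Per 24 h: 5.60 DD/day.
Duration = 110 / 5.60 = 19.643 ≈ 19.6 days.

19.6 days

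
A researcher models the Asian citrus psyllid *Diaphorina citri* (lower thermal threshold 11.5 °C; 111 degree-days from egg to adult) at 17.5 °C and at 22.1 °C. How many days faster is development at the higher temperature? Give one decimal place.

8.0 days

At 17.5 °C: 111 / (17.5 − 11.5) = 111 / 6.0 = 18.500 d.
At 22.1 °C: 111 / (22.1 − 11.5) = 111 / 10.6 = 10.472 d.
Difference = |18.500 − 10.472| = 8.028 ≈ 8.0 days.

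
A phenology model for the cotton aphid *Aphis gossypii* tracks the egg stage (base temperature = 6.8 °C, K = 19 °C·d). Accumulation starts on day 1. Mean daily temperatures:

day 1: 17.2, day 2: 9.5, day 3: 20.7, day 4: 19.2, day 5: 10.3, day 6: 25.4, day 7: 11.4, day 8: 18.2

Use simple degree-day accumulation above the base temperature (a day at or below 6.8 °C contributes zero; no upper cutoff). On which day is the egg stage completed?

Daily DD above 6.8 °C: 10.4, 2.7, 13.9, 12.4, 3.5, 18.6, 4.6, 11.4.
Cumulative: 10.4, 13.1, 27.0, 39.4, 42.9, 61.5, 66.1, 77.5.
The total first reaches 19 DD on day 3.

day 3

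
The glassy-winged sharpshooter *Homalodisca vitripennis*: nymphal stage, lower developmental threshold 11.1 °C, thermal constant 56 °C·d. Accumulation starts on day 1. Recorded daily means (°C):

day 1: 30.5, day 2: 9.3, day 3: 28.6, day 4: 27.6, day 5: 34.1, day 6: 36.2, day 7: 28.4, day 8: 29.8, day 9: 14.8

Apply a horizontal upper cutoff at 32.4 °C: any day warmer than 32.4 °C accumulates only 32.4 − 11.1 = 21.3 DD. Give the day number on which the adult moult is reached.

Daily DD above 11.1 °C (capped at 21.3): 19.4, 0.0, 17.5, 16.5, 21.3, 21.3, 17.3, 18.7, 3.7.
Cumulative: 19.4, 19.4, 36.9, 53.4, 74.7, 96.0, 113.3, 132.0, 135.7.
The total first reaches 56 DD on day 5.

day 5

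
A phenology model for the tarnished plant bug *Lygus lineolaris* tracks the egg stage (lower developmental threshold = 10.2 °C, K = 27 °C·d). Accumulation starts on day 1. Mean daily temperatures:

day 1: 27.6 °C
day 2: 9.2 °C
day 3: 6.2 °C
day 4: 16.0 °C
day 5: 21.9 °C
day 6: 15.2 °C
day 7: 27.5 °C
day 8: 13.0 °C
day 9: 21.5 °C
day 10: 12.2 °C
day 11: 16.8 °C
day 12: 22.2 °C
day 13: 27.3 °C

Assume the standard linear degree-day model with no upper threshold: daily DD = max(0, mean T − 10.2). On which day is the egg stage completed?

Daily DD above 10.2 °C: 17.4, 0.0, 0.0, 5.8, 11.7, 5.0, 17.3, 2.8, 11.3, 2.0, 6.6, 12.0, 17.1.
Cumulative: 17.4, 17.4, 17.4, 23.2, 34.9, 39.9, 57.2, 60.0, 71.3, 73.3, 79.9, 91.9, 109.0.
The total first reaches 27 DD on day 5.

day 5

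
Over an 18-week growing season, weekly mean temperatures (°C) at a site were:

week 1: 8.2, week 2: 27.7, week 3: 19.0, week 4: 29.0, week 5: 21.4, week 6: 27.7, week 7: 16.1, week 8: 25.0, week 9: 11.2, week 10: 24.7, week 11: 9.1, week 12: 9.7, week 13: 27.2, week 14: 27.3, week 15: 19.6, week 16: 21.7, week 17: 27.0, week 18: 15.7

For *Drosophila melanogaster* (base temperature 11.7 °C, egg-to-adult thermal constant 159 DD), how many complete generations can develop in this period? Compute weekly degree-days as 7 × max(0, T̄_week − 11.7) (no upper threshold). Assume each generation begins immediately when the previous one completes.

Weekly DD (7 × max(0, T̄ − 11.7)): 0.0, 112.0, 51.1, 121.1, 67.9, 112.0, 30.8, 93.1, 0.0, 91.0, 0.0, 0.0, 108.5, 109.2, 55.3, 70.0, 107.1, 28.0.
Season total = 1157.1 DD.
Complete generations = ⌊1157.1 / 159⌋ = 7.

7 generations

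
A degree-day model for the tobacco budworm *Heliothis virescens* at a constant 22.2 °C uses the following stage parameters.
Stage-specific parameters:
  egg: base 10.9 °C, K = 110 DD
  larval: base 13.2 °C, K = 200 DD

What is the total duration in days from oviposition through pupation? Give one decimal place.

32.0 days

egg: 110 / (22.2 − 10.9) = 110 / 11.3 = 9.735 d.
larval: 200 / (22.2 − 13.2) = 200 / 9.0 = 22.222 d.
Sum = 31.957 ≈ 32.0 days.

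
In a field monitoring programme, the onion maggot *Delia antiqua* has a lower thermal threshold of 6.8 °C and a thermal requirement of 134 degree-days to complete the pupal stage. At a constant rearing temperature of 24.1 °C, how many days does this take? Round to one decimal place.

Daily accumulation = 24.1 − 6.8 = 17.3 DD/day.
Duration = 134 / 17.3 = 7.746 ≈ 7.7 days.

7.7 days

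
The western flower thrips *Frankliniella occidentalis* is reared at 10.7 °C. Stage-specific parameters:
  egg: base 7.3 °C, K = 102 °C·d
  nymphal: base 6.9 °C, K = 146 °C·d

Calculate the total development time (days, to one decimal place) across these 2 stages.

68.4 days

egg: 102 / (10.7 − 7.3) = 102 / 3.4 = 30.000 d.
nymphal: 146 / (10.7 − 6.9) = 146 / 3.8 = 38.421 d.
Sum = 68.421 ≈ 68.4 days.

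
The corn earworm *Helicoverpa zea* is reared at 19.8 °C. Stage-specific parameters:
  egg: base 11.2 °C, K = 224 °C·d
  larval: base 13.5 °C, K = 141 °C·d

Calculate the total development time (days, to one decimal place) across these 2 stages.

egg: 224 / (19.8 − 11.2) = 224 / 8.6 = 26.047 d.
larval: 141 / (19.8 − 13.5) = 141 / 6.3 = 22.381 d.
Sum = 48.427 ≈ 48.4 days.

48.4 days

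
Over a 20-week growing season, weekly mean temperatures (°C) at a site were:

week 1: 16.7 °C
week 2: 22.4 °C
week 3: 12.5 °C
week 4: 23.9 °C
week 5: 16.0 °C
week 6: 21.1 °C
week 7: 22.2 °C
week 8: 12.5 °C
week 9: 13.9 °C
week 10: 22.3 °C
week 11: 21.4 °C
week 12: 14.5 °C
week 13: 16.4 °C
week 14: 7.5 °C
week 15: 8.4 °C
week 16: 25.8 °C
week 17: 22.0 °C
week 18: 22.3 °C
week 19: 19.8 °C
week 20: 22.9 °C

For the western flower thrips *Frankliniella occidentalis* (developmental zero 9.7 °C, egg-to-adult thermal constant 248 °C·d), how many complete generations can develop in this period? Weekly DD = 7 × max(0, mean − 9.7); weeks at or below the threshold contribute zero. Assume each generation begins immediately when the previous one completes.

Weekly DD (7 × max(0, T̄ − 9.7)): 49.0, 88.9, 19.6, 99.4, 44.1, 79.8, 87.5, 19.6, 29.4, 88.2, 81.9, 33.6, 46.9, 0.0, 0.0, 112.7, 86.1, 88.2, 70.7, 92.4.
Season total = 1218.0 DD.
Complete generations = ⌊1218.0 / 248⌋ = 4.

4 generations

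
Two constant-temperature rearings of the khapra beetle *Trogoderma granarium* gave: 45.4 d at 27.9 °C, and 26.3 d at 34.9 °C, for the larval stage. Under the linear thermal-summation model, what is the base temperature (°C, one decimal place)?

Linear rate model ⇒ the product D·(T − T_b) is constant across temperatures.
45.4·(27.9 − T_b) = 26.3·(34.9 − T_b)
T_b = (45.4·27.9 − 26.3·34.9) / (45.4 − 26.3) = 348.79 / 19.1 = 18.261 °C ≈ 18.3 °C.

18.3 °C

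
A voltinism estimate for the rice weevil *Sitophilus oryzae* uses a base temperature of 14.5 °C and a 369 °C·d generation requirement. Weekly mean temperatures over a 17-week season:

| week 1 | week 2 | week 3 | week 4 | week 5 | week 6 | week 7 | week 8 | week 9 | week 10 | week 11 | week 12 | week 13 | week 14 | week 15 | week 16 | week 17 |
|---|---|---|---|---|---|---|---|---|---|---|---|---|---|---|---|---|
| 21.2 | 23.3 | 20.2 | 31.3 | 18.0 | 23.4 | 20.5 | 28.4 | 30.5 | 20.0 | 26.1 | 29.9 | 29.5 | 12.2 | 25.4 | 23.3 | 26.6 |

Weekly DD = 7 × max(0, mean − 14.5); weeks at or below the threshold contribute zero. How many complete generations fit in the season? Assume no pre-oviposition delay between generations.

3 generations

Weekly DD (7 × max(0, T̄ − 14.5)): 46.9, 61.6, 39.9, 117.6, 24.5, 62.3, 42.0, 97.3, 112.0, 38.5, 81.2, 107.8, 105.0, 0.0, 76.3, 61.6, 84.7.
Season total = 1159.2 DD.
Complete generations = ⌊1159.2 / 369⌋ = 3.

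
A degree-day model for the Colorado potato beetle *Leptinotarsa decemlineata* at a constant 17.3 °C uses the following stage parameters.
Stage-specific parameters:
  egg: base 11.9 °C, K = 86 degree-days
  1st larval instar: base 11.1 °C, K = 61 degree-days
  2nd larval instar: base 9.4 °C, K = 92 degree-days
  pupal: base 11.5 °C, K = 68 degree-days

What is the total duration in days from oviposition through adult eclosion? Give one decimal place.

49.1 days

egg: 86 / (17.3 − 11.9) = 86 / 5.4 = 15.926 d.
1st larval instar: 61 / (17.3 − 11.1) = 61 / 6.2 = 9.839 d.
2nd larval instar: 92 / (17.3 − 9.4) = 92 / 7.9 = 11.646 d.
pupal: 68 / (17.3 − 11.5) = 68 / 5.8 = 11.724 d.
Sum = 49.134 ≈ 49.1 days.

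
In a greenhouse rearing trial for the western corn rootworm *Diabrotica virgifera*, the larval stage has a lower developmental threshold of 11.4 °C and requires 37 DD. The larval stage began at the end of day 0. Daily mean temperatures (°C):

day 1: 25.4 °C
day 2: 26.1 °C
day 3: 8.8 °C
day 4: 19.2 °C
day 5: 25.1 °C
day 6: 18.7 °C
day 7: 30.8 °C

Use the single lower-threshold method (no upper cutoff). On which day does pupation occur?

day 5

Daily DD above 11.4 °C: 14.0, 14.7, 0.0, 7.8, 13.7, 7.3, 19.4.
Cumulative: 14.0, 28.7, 28.7, 36.5, 50.2, 57.5, 76.9.
The total first reaches 37 DD on day 5.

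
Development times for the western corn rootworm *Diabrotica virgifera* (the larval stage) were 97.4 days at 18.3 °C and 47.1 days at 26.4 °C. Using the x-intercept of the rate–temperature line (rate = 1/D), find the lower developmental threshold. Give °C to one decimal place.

Equal thermal constants: D₁(T₁ − T_b) = D₂(T₂ − T_b).
97.4·(18.3 − T_b) = 47.1·(26.4 − T_b)
T_b = (97.4·18.3 − 47.1·26.4) / (97.4 − 47.1) = 538.98 / 50.3 = 10.715 °C ≈ 10.7 °C.

10.7 °C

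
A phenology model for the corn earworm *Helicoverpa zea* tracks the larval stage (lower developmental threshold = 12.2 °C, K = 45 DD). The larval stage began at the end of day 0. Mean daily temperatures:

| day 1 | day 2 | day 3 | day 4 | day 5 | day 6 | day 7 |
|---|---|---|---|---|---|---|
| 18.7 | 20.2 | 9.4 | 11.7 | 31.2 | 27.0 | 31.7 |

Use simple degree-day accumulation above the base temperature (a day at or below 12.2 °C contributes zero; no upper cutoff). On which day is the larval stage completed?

day 6

Daily DD above 12.2 °C: 6.5, 8.0, 0.0, 0.0, 19.0, 14.8, 19.5.
Cumulative: 6.5, 14.5, 14.5, 14.5, 33.5, 48.3, 67.8.
The total first reaches 45 DD on day 6.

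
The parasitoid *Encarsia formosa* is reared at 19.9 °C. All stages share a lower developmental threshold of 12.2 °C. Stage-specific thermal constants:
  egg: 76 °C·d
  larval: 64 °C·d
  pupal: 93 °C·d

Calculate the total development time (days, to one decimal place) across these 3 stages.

Daily accumulation at 19.9 °C = 19.9 − 12.2 = 7.7 DD/day.
Total K = 76 + 64 + 93 = 233 DD.
Total duration = 233 / 7.7 = 30.260 ≈ 30.3 days.

30.3 days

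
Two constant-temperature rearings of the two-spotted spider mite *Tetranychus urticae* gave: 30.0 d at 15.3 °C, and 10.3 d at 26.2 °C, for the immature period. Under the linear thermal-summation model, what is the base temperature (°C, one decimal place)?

Equal thermal constants: D₁(T₁ − T_b) = D₂(T₂ − T_b).
30.0·(15.3 − T_b) = 10.3·(26.2 − T_b)
T_b = (30.0·15.3 − 10.3·26.2) / (30.0 − 10.3) = 189.14 / 19.7 = 9.601 °C ≈ 9.6 °C.

9.6 °C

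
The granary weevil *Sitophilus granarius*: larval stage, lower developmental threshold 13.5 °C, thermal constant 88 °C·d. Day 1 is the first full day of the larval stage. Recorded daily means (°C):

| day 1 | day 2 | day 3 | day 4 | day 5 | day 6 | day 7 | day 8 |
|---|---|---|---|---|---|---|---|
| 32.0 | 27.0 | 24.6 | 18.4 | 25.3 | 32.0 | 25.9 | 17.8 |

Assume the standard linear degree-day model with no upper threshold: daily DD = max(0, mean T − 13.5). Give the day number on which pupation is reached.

day 7

Daily DD above 13.5 °C: 18.5, 13.5, 11.1, 4.9, 11.8, 18.5, 12.4, 4.3.
Cumulative: 18.5, 32.0, 43.1, 48.0, 59.8, 78.3, 90.7, 95.0.
The total first reaches 88 DD on day 7.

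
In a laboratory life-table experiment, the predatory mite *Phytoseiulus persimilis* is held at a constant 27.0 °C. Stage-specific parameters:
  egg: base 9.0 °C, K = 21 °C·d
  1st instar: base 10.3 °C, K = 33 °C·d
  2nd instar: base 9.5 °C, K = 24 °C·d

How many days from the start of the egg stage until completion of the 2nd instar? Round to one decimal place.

4.5 days

egg: 21 / (27.0 − 9.0) = 21 / 18.0 = 1.167 d.
1st instar: 33 / (27.0 − 10.3) = 33 / 16.7 = 1.976 d.
2nd instar: 24 / (27.0 − 9.5) = 24 / 17.5 = 1.371 d.
Sum = 4.514 ≈ 4.5 days.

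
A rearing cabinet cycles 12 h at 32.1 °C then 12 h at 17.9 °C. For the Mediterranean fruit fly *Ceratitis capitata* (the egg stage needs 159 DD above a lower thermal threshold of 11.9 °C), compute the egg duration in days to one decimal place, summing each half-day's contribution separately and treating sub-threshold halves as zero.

12.1 days

Day half: max(0, 32.1 − 11.9) × 0.5 = 20.2 × 0.5 = 10.10 DD.
Night half: max(0, 17.9 − 11.9) × 0.5 = 6.0 × 0.5 = 3.00 DD.
Per 24 h: 13.10 DD/day.
Duration = 159 / 13.10 = 12.137 ≈ 12.1 days.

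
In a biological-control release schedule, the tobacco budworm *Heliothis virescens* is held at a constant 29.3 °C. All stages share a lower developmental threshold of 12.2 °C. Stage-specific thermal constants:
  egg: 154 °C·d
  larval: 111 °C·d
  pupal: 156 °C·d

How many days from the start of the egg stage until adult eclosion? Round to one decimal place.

24.6 days

Daily accumulation at 29.3 °C = 29.3 − 12.2 = 17.1 DD/day.
Total K = 154 + 111 + 156 = 421 DD.
Total duration = 421 / 17.1 = 24.620 ≈ 24.6 days.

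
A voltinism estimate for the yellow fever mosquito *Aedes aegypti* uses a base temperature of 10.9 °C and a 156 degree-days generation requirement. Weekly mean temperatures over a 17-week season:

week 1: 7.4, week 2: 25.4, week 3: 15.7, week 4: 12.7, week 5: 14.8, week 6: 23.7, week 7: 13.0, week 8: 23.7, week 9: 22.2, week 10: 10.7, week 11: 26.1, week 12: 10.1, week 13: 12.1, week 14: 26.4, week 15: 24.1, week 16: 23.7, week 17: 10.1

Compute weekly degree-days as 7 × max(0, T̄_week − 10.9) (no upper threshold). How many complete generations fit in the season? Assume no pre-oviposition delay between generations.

5 generations

Weekly DD (7 × max(0, T̄ − 10.9)): 0.0, 101.5, 33.6, 12.6, 27.3, 89.6, 14.7, 89.6, 79.1, 0.0, 106.4, 0.0, 8.4, 108.5, 92.4, 89.6, 0.0.
Season total = 853.3 DD.
Complete generations = ⌊853.3 / 156⌋ = 5.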